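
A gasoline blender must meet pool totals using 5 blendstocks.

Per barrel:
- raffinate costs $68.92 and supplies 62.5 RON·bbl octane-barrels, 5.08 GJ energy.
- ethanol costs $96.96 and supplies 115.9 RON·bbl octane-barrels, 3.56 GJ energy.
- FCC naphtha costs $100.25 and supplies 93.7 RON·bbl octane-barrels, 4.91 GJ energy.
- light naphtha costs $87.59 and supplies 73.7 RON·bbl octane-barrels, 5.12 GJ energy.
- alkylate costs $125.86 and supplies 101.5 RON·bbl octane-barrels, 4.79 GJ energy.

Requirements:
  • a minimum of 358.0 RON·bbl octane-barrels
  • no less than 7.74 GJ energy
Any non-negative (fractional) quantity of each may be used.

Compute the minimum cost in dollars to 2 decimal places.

$299.50

This is a linear program. Let x1 = barrels of raffinate, x2 = barrels of ethanol, x3 = barrels of FCC naphtha, x4 = barrels of light naphtha, x5 = barrels of alkylate.
min 68.92x1 + 96.96x2 + 100.25x3 + 87.59x4 + 125.86x5 subject to:
  62.5x1 + 115.9x2 + 93.7x3 + 73.7x4 + 101.5x5 ≥ 358   (octane-barrels)
  5.08x1 + 3.56x2 + 4.91x3 + 5.12x4 + 4.79x5 ≥ 7.74   (energy)
  x1, x2, x3, x4, x5 ≥ 0.
The cheapest feasible vertex uses only ethanol; raffinate, FCC naphtha, light naphtha, alkylate are not used. There the octane-barrels constraint is tight.
So ethanol = 3.0889 barrels.
Hence cost = 96.96·3.0889 = $299.4997.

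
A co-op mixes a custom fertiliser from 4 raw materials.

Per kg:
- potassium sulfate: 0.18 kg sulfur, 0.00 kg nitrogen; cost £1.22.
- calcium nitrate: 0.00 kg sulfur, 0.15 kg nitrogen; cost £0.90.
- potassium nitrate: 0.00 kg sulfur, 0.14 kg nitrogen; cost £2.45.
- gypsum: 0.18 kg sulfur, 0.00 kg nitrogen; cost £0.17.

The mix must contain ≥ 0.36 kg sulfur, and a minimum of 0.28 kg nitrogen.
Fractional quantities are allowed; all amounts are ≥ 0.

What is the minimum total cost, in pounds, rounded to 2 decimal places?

Let x1 = kg of potassium sulfate, x2 = kg of calcium nitrate, x3 = kg of potassium nitrate, x4 = kg of gypsum.
Minimise 1.22x1 + 0.9x2 + 2.45x3 + 0.17x4 subject to:
  0.18x1 + 0.18x4 ≥ 0.36   (sulfur)
  0.15x2 + 0.14x3 ≥ 0.28   (nitrogen)
  x1, x2, x3, x4 ≥ 0.
The minimum-cost mix takes nothing from potassium sulfate, potassium nitrate — only calcium nitrate, gypsum. Binding constraints: sulfur and nitrogen.
So calcium nitrate = 1.867 kg, gypsum = 2 kg.
Hence cost = 0.9·1.867 + 0.17·2 = £2.0203.

£2.02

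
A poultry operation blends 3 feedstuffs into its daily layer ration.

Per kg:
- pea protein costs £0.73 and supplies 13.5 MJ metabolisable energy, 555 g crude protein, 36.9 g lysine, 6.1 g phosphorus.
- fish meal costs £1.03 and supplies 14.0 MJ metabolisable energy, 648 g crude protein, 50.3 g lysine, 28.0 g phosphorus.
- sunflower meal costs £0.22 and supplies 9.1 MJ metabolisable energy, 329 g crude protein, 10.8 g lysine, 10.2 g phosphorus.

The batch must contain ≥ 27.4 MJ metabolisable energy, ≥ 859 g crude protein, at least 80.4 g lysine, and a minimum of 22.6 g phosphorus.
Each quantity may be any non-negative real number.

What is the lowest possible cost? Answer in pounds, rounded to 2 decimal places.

Treat it as an LP. Let x1 = kg of pea protein, x2 = kg of fish meal, x3 = kg of sunflower meal.
Minimise 0.73x1 + 1.03x2 + 0.22x3 subject to:
  13.5x1 + 14x2 + 9.1x3 ≥ 27.4   (metabolisable energy)
  555x1 + 648x2 + 329x3 ≥ 859   (crude protein)
  36.9x1 + 50.3x2 + 10.8x3 ≥ 80.4   (lysine)
  6.1x1 + 28x2 + 10.2x3 ≥ 22.6   (phosphorus)
  x1, x2, x3 ≥ 0.
The minimum-cost mix takes nothing from fish meal — only pea protein, sunflower meal. Binding constraints: lysine and phosphorus.
That vertex is x1 = 1.855, x3 = 1.106.
Total cost: 0.73·1.855 + 0.22·1.106 = 1.5975.

£1.60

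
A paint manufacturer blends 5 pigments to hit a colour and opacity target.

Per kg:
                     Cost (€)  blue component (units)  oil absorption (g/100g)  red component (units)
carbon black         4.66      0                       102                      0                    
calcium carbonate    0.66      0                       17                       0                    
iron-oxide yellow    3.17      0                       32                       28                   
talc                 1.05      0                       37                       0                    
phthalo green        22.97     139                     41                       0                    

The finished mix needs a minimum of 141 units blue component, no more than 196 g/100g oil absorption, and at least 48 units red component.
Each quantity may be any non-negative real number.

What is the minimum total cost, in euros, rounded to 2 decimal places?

€28.73

Let x1 = kg of carbon black, x2 = kg of calcium carbonate, x3 = kg of iron-oxide yellow, x4 = kg of talc, x5 = kg of phthalo green.
min 4.66x1 + 0.66x2 + 3.17x3 + 1.05x4 + 22.97x5 with:
  139x5 ≥ 141   (blue component)
  102x1 + 17x2 + 32x3 + 37x4 + 41x5 ≤ 196   (oil absorption)
  28x3 ≥ 48   (red component)
  x1, x2, x3, x4, x5 ≥ 0.
The cheapest feasible vertex uses only iron-oxide yellow, phthalo green; carbon black, calcium carbonate, talc are not used. There the blue component and red component constraints are tight.
That vertex is x3 = 1.71429, x5 = 1.01439.
Cost = 3.17·1.71429 + 22.97·1.01439 = 28.7348.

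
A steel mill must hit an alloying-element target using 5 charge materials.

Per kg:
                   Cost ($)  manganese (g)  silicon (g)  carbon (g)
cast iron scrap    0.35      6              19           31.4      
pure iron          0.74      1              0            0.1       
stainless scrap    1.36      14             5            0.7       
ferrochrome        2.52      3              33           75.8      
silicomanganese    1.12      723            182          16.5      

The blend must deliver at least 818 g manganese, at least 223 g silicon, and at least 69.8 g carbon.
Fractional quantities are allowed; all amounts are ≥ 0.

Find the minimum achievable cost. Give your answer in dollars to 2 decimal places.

$1.82

This is a linear program. Let x1 = kg of cast iron scrap, x2 = kg of pure iron, x3 = kg of stainless scrap, x4 = kg of ferrochrome, x5 = kg of silicomanganese.
Minimize 0.35x1 + 0.74x2 + 1.36x3 + 2.52x4 + 1.12x5 s.t.:
  6x1 + 1x2 + 14x3 + 3x4 + 723x5 ≥ 818   (manganese)
  19x1 + 5x3 + 33x4 + 182x5 ≥ 223   (silicon)
  31.4x1 + 0.1x2 + 0.7x3 + 75.8x4 + 16.5x5 ≥ 69.8   (carbon)
  x1, x2, x3, x4, x5 ≥ 0.
The cheapest feasible vertex uses only cast iron scrap, silicomanganese; pure iron, stainless scrap, ferrochrome are not used. Binding constraints: manganese and carbon.
Optimal quantities: cast iron scrap = 1.636 kg, silicomanganese = 1.118 kg.
Total cost: 0.35·1.636 + 1.12·1.118 = 1.8248.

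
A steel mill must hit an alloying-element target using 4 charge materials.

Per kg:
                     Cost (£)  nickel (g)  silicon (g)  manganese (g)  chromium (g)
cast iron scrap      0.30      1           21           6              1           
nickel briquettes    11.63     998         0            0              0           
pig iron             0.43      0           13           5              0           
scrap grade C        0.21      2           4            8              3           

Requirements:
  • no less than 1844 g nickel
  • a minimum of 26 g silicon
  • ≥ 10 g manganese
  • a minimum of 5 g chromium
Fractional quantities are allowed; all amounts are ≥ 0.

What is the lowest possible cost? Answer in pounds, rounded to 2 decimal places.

Treat it as an LP. Let x1 = kg of cast iron scrap, x2 = kg of nickel briquettes, x3 = kg of pig iron, x4 = kg of scrap grade C.
Minimize 0.3x1 + 11.63x2 + 0.43x3 + 0.21x4 subject to:
  1x1 + 998x2 + 2x4 ≥ 1844   (nickel)
  21x1 + 13x3 + 4x4 ≥ 26   (silicon)
  6x1 + 5x3 + 8x4 ≥ 10   (manganese)
  1x1 + 3x4 ≥ 5   (chromium)
  x1, x2, x3, x4 ≥ 0.
At the optimum only cast iron scrap, nickel briquettes, scrap grade C are positive (pig iron = 0). Binding constraints: nickel, silicon, chromium.
So cast iron scrap = 0.9831 kg, nickel briquettes = 1.844 kg, scrap grade C = 1.339 kg.
Objective = 0.3·0.9831 + 11.63·1.844 + 0.21·1.339 = 22.0218.

£22.02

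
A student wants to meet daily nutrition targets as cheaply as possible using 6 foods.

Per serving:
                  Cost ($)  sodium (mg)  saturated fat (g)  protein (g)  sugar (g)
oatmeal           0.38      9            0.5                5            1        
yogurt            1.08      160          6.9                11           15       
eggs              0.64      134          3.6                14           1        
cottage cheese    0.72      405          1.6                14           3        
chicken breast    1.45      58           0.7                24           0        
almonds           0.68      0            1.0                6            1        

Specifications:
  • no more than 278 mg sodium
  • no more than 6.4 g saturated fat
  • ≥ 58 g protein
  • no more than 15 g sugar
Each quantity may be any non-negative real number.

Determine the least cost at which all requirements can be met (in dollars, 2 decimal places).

$3.22

Let x1 = servings of oatmeal, x2 = servings of yogurt, x3 = servings of eggs, x4 = servings of cottage cheese, x5 = servings of chicken breast, x6 = servings of almonds.
Minimise 0.38x1 + 1.08x2 + 0.64x3 + 0.72x4 + 1.45x5 + 0.68x6 subject to:
  9x1 + 160x2 + 134x3 + 405x4 + 58x5 ≤ 278   (sodium)
  0.5x1 + 6.9x2 + 3.6x3 + 1.6x4 + 0.7x5 + 1x6 ≤ 6.4   (saturated fat)
  5x1 + 11x2 + 14x3 + 14x4 + 24x5 + 6x6 ≥ 58   (protein)
  1x1 + 15x2 + 1x3 + 3x4 + 1x6 ≤ 15   (sugar)
  x1, x2, x3, x4, x5, x6 ≥ 0.
At the optimum only eggs, chicken breast are positive (oatmeal, yogurt, cottage cheese, almonds = 0). The sodium and protein requirements are met with equality.
So eggs = 1.376 servings, chicken breast = 1.614 servings.
Objective = 0.64·1.376 + 1.45·1.614 = 3.2209.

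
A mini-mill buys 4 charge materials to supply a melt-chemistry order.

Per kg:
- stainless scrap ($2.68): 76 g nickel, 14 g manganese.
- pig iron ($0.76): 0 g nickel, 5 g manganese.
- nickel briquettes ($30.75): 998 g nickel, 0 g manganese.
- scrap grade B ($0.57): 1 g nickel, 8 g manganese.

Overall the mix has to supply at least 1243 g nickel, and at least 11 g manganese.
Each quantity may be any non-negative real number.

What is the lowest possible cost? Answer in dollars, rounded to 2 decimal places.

$38.56

Set it up as a linear program. Let x1 = kg of stainless scrap, x2 = kg of pig iron, x3 = kg of nickel briquettes, x4 = kg of scrap grade B.
Minimise 2.68x1 + 0.76x2 + 30.75x3 + 0.57x4 with:
  76x1 + 998x3 + 1x4 ≥ 1243   (nickel)
  14x1 + 5x2 + 8x4 ≥ 11   (manganese)
  x1, x2, x3, x4 ≥ 0.
At the optimum only stainless scrap, nickel briquettes are positive (pig iron, scrap grade B = 0). There the nickel and manganese constraints are tight.
Optimal quantities: stainless scrap = 0.785714 kg, nickel briquettes = 1.18566 kg.
Total cost: 2.68·0.785714 + 30.75·1.18566 = 38.5648.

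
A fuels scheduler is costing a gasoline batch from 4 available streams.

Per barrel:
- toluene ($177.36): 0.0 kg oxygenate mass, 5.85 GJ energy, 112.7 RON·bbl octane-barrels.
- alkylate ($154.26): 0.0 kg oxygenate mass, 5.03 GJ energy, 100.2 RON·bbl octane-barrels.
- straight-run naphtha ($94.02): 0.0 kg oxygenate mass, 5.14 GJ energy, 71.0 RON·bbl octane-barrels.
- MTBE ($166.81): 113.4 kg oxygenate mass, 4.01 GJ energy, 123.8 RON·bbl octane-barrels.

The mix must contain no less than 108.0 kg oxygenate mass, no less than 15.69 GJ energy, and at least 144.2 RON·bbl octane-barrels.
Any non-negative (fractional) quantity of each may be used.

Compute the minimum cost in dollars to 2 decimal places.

Let x1 = barrels of toluene, x2 = barrels of alkylate, x3 = barrels of straight-run naphtha, x4 = barrels of MTBE.
Minimise 177.36x1 + 154.26x2 + 94.02x3 + 166.81x4 subject to:
  113.4x4 ≥ 108   (oxygenate mass)
  5.85x1 + 5.03x2 + 5.14x3 + 4.01x4 ≥ 15.69   (energy)
  112.7x1 + 100.2x2 + 71x3 + 123.8x4 ≥ 144.2   (octane-barrels)
  x1, x2, x3, x4 ≥ 0.
At the optimum only straight-run naphtha, MTBE are positive (toluene, alkylate = 0). Binding constraints: oxygenate mass and energy.
Solving gives x3 = 2.3095, x4 = 0.95238.
Hence cost = 94.02·2.3095 + 166.81·0.95238 = $376.0057.

$376.01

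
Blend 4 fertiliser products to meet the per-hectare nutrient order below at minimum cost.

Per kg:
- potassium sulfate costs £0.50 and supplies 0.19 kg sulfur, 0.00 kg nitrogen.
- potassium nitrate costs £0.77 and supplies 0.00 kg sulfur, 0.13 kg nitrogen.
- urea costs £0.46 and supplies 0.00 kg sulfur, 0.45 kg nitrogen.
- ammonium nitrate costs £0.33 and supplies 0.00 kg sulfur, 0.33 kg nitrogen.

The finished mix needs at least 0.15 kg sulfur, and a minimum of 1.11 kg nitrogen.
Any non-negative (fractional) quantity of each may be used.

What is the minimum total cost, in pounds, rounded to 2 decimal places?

£1.50

This is a linear program. Let x1 = kg of potassium sulfate, x2 = kg of potassium nitrate, x3 = kg of urea, x4 = kg of ammonium nitrate.
Minimise 0.5x1 + 0.77x2 + 0.46x3 + 0.33x4 with:
  0.19x1 ≥ 0.15   (sulfur)
  0.13x2 + 0.45x3 + 0.33x4 ≥ 1.11   (nitrogen)
  x1, x2, x3, x4 ≥ 0.
The cheapest feasible vertex uses only potassium sulfate, ammonium nitrate; potassium nitrate, urea are not used. The sulfur and nitrogen requirements are met with equality.
So potassium sulfate = 0.7895 kg, ammonium nitrate = 3.364 kg.
Total cost: 0.5·0.7895 + 0.33·3.364 = 1.5049.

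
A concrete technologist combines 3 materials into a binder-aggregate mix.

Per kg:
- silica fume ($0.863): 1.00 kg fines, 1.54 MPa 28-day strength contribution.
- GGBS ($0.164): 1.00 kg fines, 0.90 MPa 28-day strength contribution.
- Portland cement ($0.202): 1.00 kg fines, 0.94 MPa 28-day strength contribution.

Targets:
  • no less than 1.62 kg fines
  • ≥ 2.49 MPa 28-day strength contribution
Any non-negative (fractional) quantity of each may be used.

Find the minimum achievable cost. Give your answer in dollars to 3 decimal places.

$0.454

This is a linear program. Let x1 = kg of silica fume, x2 = kg of GGBS, x3 = kg of Portland cement.
min 0.863x1 + 0.164x2 + 0.202x3 with:
  1x1 + 1x2 + 1x3 ≥ 1.62   (fines)
  1.54x1 + 0.9x2 + 0.94x3 ≥ 2.49   (28-day strength contribution)
  x1, x2, x3 ≥ 0.
The minimum-cost mix takes nothing from silica fume, Portland cement — only GGBS. Binding constraint: 28-day strength contribution.
That vertex is x2 = 2.767.
Cost = 0.164·2.767 = 0.45379.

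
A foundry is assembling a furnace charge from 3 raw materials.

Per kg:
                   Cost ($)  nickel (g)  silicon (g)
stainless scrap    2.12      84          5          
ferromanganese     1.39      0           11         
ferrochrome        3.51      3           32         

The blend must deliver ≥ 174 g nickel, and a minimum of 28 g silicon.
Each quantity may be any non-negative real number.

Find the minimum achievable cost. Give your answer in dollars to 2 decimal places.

Set it up as a linear program. Let x1 = kg of stainless scrap, x2 = kg of ferromanganese, x3 = kg of ferrochrome.
Minimize 2.12x1 + 1.39x2 + 3.51x3 s.t.:
  84x1 + 3x3 ≥ 174   (nickel)
  5x1 + 11x2 + 32x3 ≥ 28   (silicon)
  x1, x2, x3 ≥ 0.
The optimal basis is {stainless scrap, ferrochrome}; ferromanganese drops out. The nickel and silicon requirements are met with equality.
So stainless scrap = 2.052 kg, ferrochrome = 0.5544 kg.
Hence cost = 2.12·2.052 + 3.51·0.5544 = $6.2962.

$6.30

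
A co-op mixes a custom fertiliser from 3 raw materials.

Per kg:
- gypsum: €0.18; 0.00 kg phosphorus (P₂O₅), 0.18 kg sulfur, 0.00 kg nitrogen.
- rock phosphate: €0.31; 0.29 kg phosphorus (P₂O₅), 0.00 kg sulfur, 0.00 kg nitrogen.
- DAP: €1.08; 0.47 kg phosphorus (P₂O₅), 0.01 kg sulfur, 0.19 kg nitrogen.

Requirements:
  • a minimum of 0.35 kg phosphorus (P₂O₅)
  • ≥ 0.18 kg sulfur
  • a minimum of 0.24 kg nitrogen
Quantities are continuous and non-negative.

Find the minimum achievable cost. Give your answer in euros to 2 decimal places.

€1.53

Let x1 = kg of gypsum, x2 = kg of rock phosphate, x3 = kg of DAP.
Minimise 0.18x1 + 0.31x2 + 1.08x3 with:
  0.29x2 + 0.47x3 ≥ 0.35   (phosphorus (P₂O₅))
  0.18x1 + 0.01x3 ≥ 0.18   (sulfur)
  0.19x3 ≥ 0.24   (nitrogen)
  x1, x2, x3 ≥ 0.
The optimal basis is {gypsum, DAP}; rock phosphate drops out. The sulfur and nitrogen requirements are met with equality.
Solving gives x1 = 0.9298, x3 = 1.263.
Total cost: 0.18·0.9298 + 1.08·1.263 = 1.5314.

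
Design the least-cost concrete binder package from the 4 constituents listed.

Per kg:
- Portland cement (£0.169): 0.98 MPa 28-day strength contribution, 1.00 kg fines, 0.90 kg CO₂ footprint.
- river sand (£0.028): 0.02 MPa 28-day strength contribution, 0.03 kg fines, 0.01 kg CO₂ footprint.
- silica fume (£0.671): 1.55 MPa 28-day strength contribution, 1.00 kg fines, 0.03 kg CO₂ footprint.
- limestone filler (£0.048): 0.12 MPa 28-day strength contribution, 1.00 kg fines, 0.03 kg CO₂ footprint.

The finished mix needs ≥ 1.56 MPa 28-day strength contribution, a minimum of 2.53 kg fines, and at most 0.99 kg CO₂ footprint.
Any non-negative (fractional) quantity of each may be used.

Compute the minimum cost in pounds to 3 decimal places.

£0.402

Let x1 = kg of Portland cement, x2 = kg of river sand, x3 = kg of silica fume, x4 = kg of limestone filler.
Minimize 0.169x1 + 0.028x2 + 0.671x3 + 0.048x4 subject to:
  0.98x1 + 0.02x2 + 1.55x3 + 0.12x4 ≥ 1.56   (28-day strength contribution)
  1x1 + 0.03x2 + 1x3 + 1x4 ≥ 2.53   (fines)
  0.9x1 + 0.01x2 + 0.03x3 + 0.03x4 ≤ 0.99   (CO₂ footprint)
  x1, x2, x3, x4 ≥ 0.
The minimum-cost mix takes nothing from river sand — only Portland cement, silica fume, limestone filler. Binding constraints: 28-day strength contribution, fines, CO₂ footprint.
Optimal quantities: Portland cement = 1.051 kg, silica fume = 0.2467 kg, limestone filler = 1.233 kg.
Hence cost = 0.169·1.051 + 0.671·0.2467 + 0.048·1.233 = £0.40234.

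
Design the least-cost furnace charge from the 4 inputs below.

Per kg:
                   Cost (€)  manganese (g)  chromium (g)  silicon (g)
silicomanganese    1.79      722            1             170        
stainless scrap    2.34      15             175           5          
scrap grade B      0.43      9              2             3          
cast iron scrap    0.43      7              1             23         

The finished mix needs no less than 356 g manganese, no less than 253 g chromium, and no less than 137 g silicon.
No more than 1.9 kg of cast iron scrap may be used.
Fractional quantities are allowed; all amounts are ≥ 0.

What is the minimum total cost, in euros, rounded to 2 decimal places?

€4.74

Let x1 = kg of silicomanganese, x2 = kg of stainless scrap, x3 = kg of scrap grade B, x4 = kg of cast iron scrap.
min 1.79x1 + 2.34x2 + 0.43x3 + 0.43x4 s.t.:
  722x1 + 15x2 + 9x3 + 7x4 ≥ 356   (manganese)
  1x1 + 175x2 + 2x3 + 1x4 ≥ 253   (chromium)
  170x1 + 5x2 + 3x3 + 23x4 ≥ 137   (silicon)
  x4 ≤ 1.9
  x1, x2, x3, x4 ≥ 0.
At the optimum only silicomanganese, stainless scrap are positive (scrap grade B, cast iron scrap = 0). The chromium and silicon requirements are met with equality.
Solving gives x1 = 0.7635, x2 = 1.441.
Cost = 1.79·0.7635 + 2.34·1.441 = 4.7386.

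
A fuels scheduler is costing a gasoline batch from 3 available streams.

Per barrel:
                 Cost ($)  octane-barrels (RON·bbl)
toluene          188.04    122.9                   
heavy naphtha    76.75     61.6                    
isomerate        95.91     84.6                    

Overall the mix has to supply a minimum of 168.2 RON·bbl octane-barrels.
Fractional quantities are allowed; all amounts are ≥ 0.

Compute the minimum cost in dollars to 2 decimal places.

Set it up as a linear program. Let x1 = barrels of toluene, x2 = barrels of heavy naphtha, x3 = barrels of isomerate.
Minimize 188.04x1 + 76.75x2 + 95.91x3 with:
  122.9x1 + 61.6x2 + 84.6x3 ≥ 168.2   (octane-barrels)
  x1, x2, x3 ≥ 0.
The minimum-cost mix takes nothing from toluene, heavy naphtha — only isomerate. There the octane-barrels constraint is tight.
Solving gives x3 = 1.9882.
Hence cost = 95.91·1.9882 = $190.6883.

$190.69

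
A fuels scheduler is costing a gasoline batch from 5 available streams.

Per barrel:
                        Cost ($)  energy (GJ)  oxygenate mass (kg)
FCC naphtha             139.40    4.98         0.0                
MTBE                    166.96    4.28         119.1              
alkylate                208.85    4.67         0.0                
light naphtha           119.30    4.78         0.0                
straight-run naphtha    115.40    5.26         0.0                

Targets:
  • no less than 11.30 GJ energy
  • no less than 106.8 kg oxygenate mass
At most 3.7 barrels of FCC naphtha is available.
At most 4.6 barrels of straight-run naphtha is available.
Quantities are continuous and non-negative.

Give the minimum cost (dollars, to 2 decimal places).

Let x1 = barrels of FCC naphtha, x2 = barrels of MTBE, x3 = barrels of alkylate, x4 = barrels of light naphtha, x5 = barrels of straight-run naphtha.
min 139.4x1 + 166.96x2 + 208.85x3 + 119.3x4 + 115.4x5 s.t.:
  4.98x1 + 4.28x2 + 4.67x3 + 4.78x4 + 5.26x5 ≥ 11.3   (energy)
  119.1x2 ≥ 106.8   (oxygenate mass)
  x1 ≤ 3.7
  x5 ≤ 4.6
  x1, x2, x3, x4, x5 ≥ 0.
The cheapest feasible vertex uses only MTBE, straight-run naphtha; FCC naphtha, alkylate, light naphtha are not used. Binding constraints: energy and oxygenate mass.
So MTBE = 0.896725 barrels, straight-run naphtha = 1.41863 barrels.
Cost = 166.96·0.896725 + 115.4·1.41863 = 313.4271.

$313.43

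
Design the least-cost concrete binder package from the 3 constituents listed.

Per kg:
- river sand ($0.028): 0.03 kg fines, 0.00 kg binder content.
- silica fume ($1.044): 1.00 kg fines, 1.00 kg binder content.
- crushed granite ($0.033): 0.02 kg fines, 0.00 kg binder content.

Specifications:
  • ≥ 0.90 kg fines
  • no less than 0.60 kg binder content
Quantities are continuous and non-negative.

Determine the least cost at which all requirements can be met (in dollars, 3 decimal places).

This is a linear program. Let x1 = kg of river sand, x2 = kg of silica fume, x3 = kg of crushed granite.
min 0.028x1 + 1.044x2 + 0.033x3 s.t.:
  0.03x1 + 1x2 + 0.02x3 ≥ 0.9   (fines)
  1x2 ≥ 0.6   (binder content)
  x1, x2, x3 ≥ 0.
The cheapest feasible vertex uses only river sand, silica fume; crushed granite is not used. There the fines and binder content constraints are tight.
So river sand = 10 kg, silica fume = 0.6 kg.
Objective = 0.028·10 + 1.044·0.6 = 0.90640.

$0.906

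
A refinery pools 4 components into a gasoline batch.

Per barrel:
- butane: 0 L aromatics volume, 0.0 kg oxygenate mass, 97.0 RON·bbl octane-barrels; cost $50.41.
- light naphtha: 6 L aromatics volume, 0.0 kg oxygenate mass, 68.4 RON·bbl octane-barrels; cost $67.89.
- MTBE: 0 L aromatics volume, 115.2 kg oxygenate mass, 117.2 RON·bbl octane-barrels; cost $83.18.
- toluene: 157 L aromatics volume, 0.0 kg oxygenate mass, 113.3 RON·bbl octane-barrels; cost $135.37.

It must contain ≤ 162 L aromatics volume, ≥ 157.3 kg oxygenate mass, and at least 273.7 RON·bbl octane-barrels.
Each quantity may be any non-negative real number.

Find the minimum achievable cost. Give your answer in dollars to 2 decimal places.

Set it up as a linear program. Let x1 = barrels of butane, x2 = barrels of light naphtha, x3 = barrels of MTBE, x4 = barrels of toluene.
Minimise 50.41x1 + 67.89x2 + 83.18x3 + 135.37x4 subject to:
  6x2 + 157x4 ≤ 162   (aromatics volume)
  115.2x3 ≥ 157.3   (oxygenate mass)
  97x1 + 68.4x2 + 117.2x3 + 113.3x4 ≥ 273.7   (octane-barrels)
  x1, x2, x3, x4 ≥ 0.
The cheapest feasible vertex uses only butane, MTBE; light naphtha, toluene are not used. Binding constraints: oxygenate mass and octane-barrels.
Solving gives x1 = 1.1718, x3 = 1.3655.
Hence cost = 50.41·1.1718 + 83.18·1.3655 = $172.6527.

$172.65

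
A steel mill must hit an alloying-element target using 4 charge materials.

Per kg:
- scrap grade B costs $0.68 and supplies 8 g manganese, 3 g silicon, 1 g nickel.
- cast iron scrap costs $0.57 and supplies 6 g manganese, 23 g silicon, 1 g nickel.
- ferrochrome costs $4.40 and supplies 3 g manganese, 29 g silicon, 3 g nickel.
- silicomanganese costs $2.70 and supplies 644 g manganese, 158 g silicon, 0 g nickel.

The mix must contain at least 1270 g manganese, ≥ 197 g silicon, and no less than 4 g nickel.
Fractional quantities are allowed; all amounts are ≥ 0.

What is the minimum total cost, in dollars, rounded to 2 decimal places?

$7.50

This is a linear program. Let x1 = kg of scrap grade B, x2 = kg of cast iron scrap, x3 = kg of ferrochrome, x4 = kg of silicomanganese.
min 0.68x1 + 0.57x2 + 4.4x3 + 2.7x4 with:
  8x1 + 6x2 + 3x3 + 644x4 ≥ 1270   (manganese)
  3x1 + 23x2 + 29x3 + 158x4 ≥ 197   (silicon)
  1x1 + 1x2 + 3x3 ≥ 4   (nickel)
  x1, x2, x3, x4 ≥ 0.
The optimal basis is {cast iron scrap, silicomanganese}; scrap grade B, ferrochrome drop out. There the manganese and nickel constraints are tight.
Solving gives x2 = 4, x4 = 1.935.
Objective = 0.57·4 + 2.7·1.935 = 7.5045.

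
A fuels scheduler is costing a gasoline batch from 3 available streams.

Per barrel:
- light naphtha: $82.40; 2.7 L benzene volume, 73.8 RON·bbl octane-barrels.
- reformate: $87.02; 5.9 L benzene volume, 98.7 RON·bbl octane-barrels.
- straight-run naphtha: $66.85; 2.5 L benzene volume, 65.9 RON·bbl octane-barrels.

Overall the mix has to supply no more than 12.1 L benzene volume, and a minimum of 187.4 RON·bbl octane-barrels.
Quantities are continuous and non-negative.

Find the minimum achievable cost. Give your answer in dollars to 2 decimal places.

Let x1 = barrels of light naphtha, x2 = barrels of reformate, x3 = barrels of straight-run naphtha.
Minimize 82.4x1 + 87.02x2 + 66.85x3 with:
  2.7x1 + 5.9x2 + 2.5x3 ≤ 12.1   (benzene volume)
  73.8x1 + 98.7x2 + 65.9x3 ≥ 187.4   (octane-barrels)
  x1, x2, x3 ≥ 0.
The minimum-cost mix takes nothing from light naphtha, straight-run naphtha — only reformate. There the octane-barrels constraint is tight.
Solving gives x2 = 1.8987.
Total cost: 87.02·1.8987 = 165.2249.

$165.22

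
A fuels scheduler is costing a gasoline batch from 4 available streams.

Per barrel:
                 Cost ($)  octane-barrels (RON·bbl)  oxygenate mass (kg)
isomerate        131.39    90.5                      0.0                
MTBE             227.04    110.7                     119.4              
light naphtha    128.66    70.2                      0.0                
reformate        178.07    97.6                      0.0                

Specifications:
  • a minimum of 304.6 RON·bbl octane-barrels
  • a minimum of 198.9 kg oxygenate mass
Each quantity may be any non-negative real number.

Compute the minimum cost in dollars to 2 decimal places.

Set it up as a linear program. Let x1 = barrels of isomerate, x2 = barrels of MTBE, x3 = barrels of light naphtha, x4 = barrels of reformate.
min 131.39x1 + 227.04x2 + 128.66x3 + 178.07x4 with:
  90.5x1 + 110.7x2 + 70.2x3 + 97.6x4 ≥ 304.6   (octane-barrels)
  119.4x2 ≥ 198.9   (oxygenate mass)
  x1, x2, x3, x4 ≥ 0.
The cheapest feasible vertex uses only isomerate, MTBE; light naphtha, reformate are not used. Binding constraints: octane-barrels and oxygenate mass.
Optimal quantities: isomerate = 1.3281 barrels, MTBE = 1.66583 barrels.
Objective = 131.39·1.3281 + 227.04·1.66583 = 552.7091.

$552.71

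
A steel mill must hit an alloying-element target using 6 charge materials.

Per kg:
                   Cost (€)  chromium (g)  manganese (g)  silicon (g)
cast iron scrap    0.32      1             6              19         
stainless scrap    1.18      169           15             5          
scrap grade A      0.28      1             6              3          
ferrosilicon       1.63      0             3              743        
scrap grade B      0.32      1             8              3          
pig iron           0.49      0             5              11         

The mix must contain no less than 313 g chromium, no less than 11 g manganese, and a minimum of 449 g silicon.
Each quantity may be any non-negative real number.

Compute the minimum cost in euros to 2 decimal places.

Let x1 = kg of cast iron scrap, x2 = kg of stainless scrap, x3 = kg of scrap grade A, x4 = kg of ferrosilicon, x5 = kg of scrap grade B, x6 = kg of pig iron.
Minimize 0.32x1 + 1.18x2 + 0.28x3 + 1.63x4 + 0.32x5 + 0.49x6 s.t.:
  1x1 + 169x2 + 1x3 + 1x5 ≥ 313   (chromium)
  6x1 + 15x2 + 6x3 + 3x4 + 8x5 + 5x6 ≥ 11   (manganese)
  19x1 + 5x2 + 3x3 + 743x4 + 3x5 + 11x6 ≥ 449   (silicon)
  x1, x2, x3, x4, x5, x6 ≥ 0.
The cheapest feasible vertex uses only stainless scrap, ferrosilicon; cast iron scrap, scrap grade A, scrap grade B, pig iron are not used. There the chromium and silicon constraints are tight.
So stainless scrap = 1.852 kg, ferrosilicon = 0.5918 kg.
Total cost: 1.18·1.852 + 1.63·0.5918 = 3.1500.

€3.15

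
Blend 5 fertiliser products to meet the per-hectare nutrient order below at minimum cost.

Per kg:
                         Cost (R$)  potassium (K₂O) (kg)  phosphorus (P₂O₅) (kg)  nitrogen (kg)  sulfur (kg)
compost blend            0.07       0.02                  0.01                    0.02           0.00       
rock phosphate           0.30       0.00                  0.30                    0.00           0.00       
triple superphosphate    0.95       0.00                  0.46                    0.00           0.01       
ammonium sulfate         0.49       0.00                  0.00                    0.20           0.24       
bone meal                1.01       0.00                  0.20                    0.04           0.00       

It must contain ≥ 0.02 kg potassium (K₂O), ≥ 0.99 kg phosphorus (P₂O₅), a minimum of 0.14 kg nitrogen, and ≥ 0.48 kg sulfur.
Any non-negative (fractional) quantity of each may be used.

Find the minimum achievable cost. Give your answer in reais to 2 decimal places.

Set it up as a linear program. Let x1 = kg of compost blend, x2 = kg of rock phosphate, x3 = kg of triple superphosphate, x4 = kg of ammonium sulfate, x5 = kg of bone meal.
Minimize 0.07x1 + 0.3x2 + 0.95x3 + 0.49x4 + 1.01x5 subject to:
  0.02x1 ≥ 0.02   (potassium (K₂O))
  0.01x1 + 0.3x2 + 0.46x3 + 0.2x5 ≥ 0.99   (phosphorus (P₂O₅))
  0.02x1 + 0.2x4 + 0.04x5 ≥ 0.14   (nitrogen)
  0.01x3 + 0.24x4 ≥ 0.48   (sulfur)
  x1, x2, x3, x4, x5 ≥ 0.
The minimum-cost mix takes nothing from triple superphosphate, bone meal — only compost blend, rock phosphate, ammonium sulfate. The potassium (K₂O), phosphorus (P₂O₅), sulfur requirements are met with equality.
So compost blend = 1 kg, rock phosphate = 3.267 kg, ammonium sulfate = 2 kg.
Hence cost = 0.07·1 + 0.3·3.267 + 0.49·2 = R$2.0301.

R$2.03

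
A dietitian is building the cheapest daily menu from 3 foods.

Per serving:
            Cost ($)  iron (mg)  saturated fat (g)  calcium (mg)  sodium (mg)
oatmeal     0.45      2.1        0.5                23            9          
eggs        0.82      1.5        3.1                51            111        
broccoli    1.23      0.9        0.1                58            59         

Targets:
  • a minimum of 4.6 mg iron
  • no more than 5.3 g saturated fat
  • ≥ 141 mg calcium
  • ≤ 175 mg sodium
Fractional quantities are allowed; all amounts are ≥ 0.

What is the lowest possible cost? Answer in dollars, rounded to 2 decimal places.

Let x1 = servings of oatmeal, x2 = servings of eggs, x3 = servings of broccoli.
Minimise 0.45x1 + 0.82x2 + 1.23x3 s.t.:
  2.1x1 + 1.5x2 + 0.9x3 ≥ 4.6   (iron)
  0.5x1 + 3.1x2 + 0.1x3 ≤ 5.3   (saturated fat)
  23x1 + 51x2 + 58x3 ≥ 141   (calcium)
  9x1 + 111x2 + 59x3 ≤ 175   (sodium)
  x1, x2, x3 ≥ 0.
The optimal mix uses every input. Binding constraints: saturated fat, calcium, sodium.
Optimal quantities: oatmeal = 2.889 servings, eggs = 1.237 servings, broccoli = 0.1975 servings.
Cost = 0.45·2.889 + 0.82·1.237 + 1.23·0.1975 = 2.5573.

$2.56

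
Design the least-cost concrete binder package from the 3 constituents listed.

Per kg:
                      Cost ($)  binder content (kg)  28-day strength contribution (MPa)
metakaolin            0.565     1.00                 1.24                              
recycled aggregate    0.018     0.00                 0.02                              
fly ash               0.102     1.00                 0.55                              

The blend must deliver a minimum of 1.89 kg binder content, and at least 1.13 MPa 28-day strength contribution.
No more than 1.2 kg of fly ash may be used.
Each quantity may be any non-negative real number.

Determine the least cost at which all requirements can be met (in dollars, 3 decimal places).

$0.512

Let x1 = kg of metakaolin, x2 = kg of recycled aggregate, x3 = kg of fly ash.
Minimise 0.565x1 + 0.018x2 + 0.102x3 s.t.:
  1x1 + 1x3 ≥ 1.89   (binder content)
  1.24x1 + 0.02x2 + 0.55x3 ≥ 1.13   (28-day strength contribution)
  x3 ≤ 1.2
  x1, x2, x3 ≥ 0.
The cheapest feasible vertex uses only metakaolin, fly ash; recycled aggregate is not used. The binder content and the fly ash cap requirements are met with equality.
Optimal quantities: metakaolin = 0.69 kg, fly ash = 1.2 kg.
Objective = 0.565·0.69 + 0.102·1.2 = 0.51225.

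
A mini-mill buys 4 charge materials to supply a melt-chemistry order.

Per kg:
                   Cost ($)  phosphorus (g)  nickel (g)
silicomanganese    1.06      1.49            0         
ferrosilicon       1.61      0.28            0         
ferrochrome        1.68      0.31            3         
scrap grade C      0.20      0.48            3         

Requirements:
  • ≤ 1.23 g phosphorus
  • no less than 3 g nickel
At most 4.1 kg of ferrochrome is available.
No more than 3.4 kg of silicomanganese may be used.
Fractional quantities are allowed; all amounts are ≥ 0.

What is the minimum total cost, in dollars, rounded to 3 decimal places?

$0.200

Treat it as an LP. Let x1 = kg of silicomanganese, x2 = kg of ferrosilicon, x3 = kg of ferrochrome, x4 = kg of scrap grade C.
Minimize 1.06x1 + 1.61x2 + 1.68x3 + 0.2x4 with:
  1.49x1 + 0.28x2 + 0.31x3 + 0.48x4 ≤ 1.23   (phosphorus)
  3x3 + 3x4 ≥ 3   (nickel)
  x3 ≤ 4.1
  x1 ≤ 3.4
  x1, x2, x3, x4 ≥ 0.
At the optimum only scrap grade C is positive (silicomanganese, ferrosilicon, ferrochrome = 0). There the nickel constraint is tight.
Optimal quantities: scrap grade C = 1 kg.
Objective = 0.2·1 = 0.20000.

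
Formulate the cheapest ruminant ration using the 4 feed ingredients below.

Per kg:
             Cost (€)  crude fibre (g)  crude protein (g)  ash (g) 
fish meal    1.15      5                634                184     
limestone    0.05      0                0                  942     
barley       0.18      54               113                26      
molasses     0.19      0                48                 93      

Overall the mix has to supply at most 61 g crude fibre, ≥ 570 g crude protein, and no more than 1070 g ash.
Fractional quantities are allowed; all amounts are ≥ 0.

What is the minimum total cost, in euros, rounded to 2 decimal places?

€1.01

Treat it as an LP. Let x1 = kg of fish meal, x2 = kg of limestone, x3 = kg of barley, x4 = kg of molasses.
Minimize 1.15x1 + 0.05x2 + 0.18x3 + 0.19x4 subject to:
  5x1 + 54x3 ≤ 61   (crude fibre)
  634x1 + 113x3 + 48x4 ≥ 570   (crude protein)
  184x1 + 942x2 + 26x3 + 93x4 ≤ 1070   (ash)
  x1, x2, x3, x4 ≥ 0.
At the optimum only fish meal, barley are positive (limestone, molasses = 0). The crude fibre and crude protein requirements are met with equality.
That vertex is x1 = 0.7094, x3 = 1.064.
Cost = 1.15·0.7094 + 0.18·1.064 = 1.0073.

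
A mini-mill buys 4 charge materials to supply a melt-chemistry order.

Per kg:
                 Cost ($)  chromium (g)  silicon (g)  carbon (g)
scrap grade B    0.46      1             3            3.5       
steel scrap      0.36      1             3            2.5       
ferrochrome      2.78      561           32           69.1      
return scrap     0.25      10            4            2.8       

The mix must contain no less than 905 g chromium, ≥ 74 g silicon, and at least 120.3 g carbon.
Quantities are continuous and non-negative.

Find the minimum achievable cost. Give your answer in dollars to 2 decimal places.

Let x1 = kg of scrap grade B, x2 = kg of steel scrap, x3 = kg of ferrochrome, x4 = kg of return scrap.
min 0.46x1 + 0.36x2 + 2.78x3 + 0.25x4 subject to:
  1x1 + 1x2 + 561x3 + 10x4 ≥ 905   (chromium)
  3x1 + 3x2 + 32x3 + 4x4 ≥ 74   (silicon)
  3.5x1 + 2.5x2 + 69.1x3 + 2.8x4 ≥ 120.3   (carbon)
  x1, x2, x3, x4 ≥ 0.
The optimal basis is {ferrochrome, return scrap}; scrap grade B, steel scrap drop out. There the chromium and silicon constraints are tight.
Optimal quantities: ferrochrome = 1.497 kg, return scrap = 6.525 kg.
Total cost: 2.78·1.497 + 0.25·6.525 = 5.7929.

$5.79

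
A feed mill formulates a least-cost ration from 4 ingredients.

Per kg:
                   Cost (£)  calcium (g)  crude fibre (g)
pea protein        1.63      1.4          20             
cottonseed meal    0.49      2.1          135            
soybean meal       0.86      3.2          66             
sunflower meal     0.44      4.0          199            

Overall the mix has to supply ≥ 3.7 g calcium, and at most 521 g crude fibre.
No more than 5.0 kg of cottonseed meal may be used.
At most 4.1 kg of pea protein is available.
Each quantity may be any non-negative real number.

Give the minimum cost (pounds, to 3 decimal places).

This is a linear program. Let x1 = kg of pea protein, x2 = kg of cottonseed meal, x3 = kg of soybean meal, x4 = kg of sunflower meal.
Minimize 1.63x1 + 0.49x2 + 0.86x3 + 0.44x4 with:
  1.4x1 + 2.1x2 + 3.2x3 + 4x4 ≥ 3.7   (calcium)
  20x1 + 135x2 + 66x3 + 199x4 ≤ 521   (crude fibre)
  x2 ≤ 5
  x1 ≤ 4.1
  x1, x2, x3, x4 ≥ 0.
The cheapest feasible vertex uses only sunflower meal; pea protein, cottonseed meal, soybean meal are not used. The calcium requirement is met with equality.
So sunflower meal = 0.925 kg.
Total cost: 0.44·0.925 = 0.40700.

£0.407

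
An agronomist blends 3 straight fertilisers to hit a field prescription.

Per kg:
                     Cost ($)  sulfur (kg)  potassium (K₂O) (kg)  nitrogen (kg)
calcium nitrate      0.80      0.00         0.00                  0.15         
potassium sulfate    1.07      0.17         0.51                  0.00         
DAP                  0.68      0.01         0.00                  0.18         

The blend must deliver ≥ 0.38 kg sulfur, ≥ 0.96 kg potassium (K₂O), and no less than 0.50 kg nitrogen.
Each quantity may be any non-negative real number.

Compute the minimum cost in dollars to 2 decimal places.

Let x1 = kg of calcium nitrate, x2 = kg of potassium sulfate, x3 = kg of DAP.
Minimise 0.8x1 + 1.07x2 + 0.68x3 subject to:
  0.17x2 + 0.01x3 ≥ 0.38   (sulfur)
  0.51x2 ≥ 0.96   (potassium (K₂O))
  0.15x1 + 0.18x3 ≥ 0.5   (nitrogen)
  x1, x2, x3 ≥ 0.
At the optimum only potassium sulfate, DAP are positive (calcium nitrate = 0). There the sulfur and nitrogen constraints are tight.
That vertex is x2 = 2.072, x3 = 2.778.
Cost = 1.07·2.072 + 0.68·2.778 = 4.1061.

$4.11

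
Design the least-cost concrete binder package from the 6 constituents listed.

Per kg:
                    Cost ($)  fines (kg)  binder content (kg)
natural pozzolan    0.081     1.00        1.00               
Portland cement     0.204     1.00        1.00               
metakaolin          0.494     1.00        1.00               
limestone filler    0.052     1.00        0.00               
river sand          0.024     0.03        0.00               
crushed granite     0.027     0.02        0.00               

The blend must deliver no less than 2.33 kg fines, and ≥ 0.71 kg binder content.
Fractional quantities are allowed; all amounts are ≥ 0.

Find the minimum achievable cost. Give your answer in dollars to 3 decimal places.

$0.142

Let x1 = kg of natural pozzolan, x2 = kg of Portland cement, x3 = kg of metakaolin, x4 = kg of limestone filler, x5 = kg of river sand, x6 = kg of crushed granite.
min 0.081x1 + 0.204x2 + 0.494x3 + 0.052x4 + 0.024x5 + 0.027x6 subject to:
  1x1 + 1x2 + 1x3 + 1x4 + 0.03x5 + 0.02x6 ≥ 2.33   (fines)
  1x1 + 1x2 + 1x3 ≥ 0.71   (binder content)
  x1, x2, x3, x4, x5, x6 ≥ 0.
At the optimum only natural pozzolan, limestone filler are positive (Portland cement, metakaolin, river sand, crushed granite = 0). There the fines and binder content constraints are tight.
So natural pozzolan = 0.71 kg, limestone filler = 1.62 kg.
Objective = 0.081·0.71 + 0.052·1.62 = 0.14175.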